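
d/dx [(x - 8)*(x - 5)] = 2*x - 13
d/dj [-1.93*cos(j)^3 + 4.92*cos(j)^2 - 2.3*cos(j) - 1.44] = (5.79*cos(j)^2 - 9.84*cos(j) + 2.3)*sin(j)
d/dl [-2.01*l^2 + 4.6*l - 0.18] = 4.6 - 4.02*l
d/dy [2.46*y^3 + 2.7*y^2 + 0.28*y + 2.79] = 7.38*y^2 + 5.4*y + 0.28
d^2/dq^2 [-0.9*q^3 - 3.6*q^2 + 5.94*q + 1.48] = -5.4*q - 7.2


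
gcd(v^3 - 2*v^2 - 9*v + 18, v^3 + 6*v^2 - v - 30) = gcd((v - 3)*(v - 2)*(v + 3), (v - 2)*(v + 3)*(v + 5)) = v^2 + v - 6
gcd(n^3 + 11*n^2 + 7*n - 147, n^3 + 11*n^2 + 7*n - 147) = n^3 + 11*n^2 + 7*n - 147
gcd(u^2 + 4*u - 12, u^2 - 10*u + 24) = 1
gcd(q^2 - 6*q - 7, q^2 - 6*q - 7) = q^2 - 6*q - 7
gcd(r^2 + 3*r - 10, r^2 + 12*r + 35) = r + 5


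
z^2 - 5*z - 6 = (z - 6)*(z + 1)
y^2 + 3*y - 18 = (y - 3)*(y + 6)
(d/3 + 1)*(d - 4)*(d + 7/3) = d^3/3 + 4*d^2/9 - 43*d/9 - 28/3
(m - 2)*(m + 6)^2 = m^3 + 10*m^2 + 12*m - 72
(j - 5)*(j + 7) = j^2 + 2*j - 35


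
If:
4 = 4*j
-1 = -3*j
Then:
No Solution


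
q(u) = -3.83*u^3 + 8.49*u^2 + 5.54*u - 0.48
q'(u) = -11.49*u^2 + 16.98*u + 5.54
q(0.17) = 0.69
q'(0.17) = 8.09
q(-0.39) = -1.12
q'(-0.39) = -2.83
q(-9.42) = 3902.19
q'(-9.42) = -1173.99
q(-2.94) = 153.95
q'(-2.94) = -143.70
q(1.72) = 14.68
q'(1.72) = 0.75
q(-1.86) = 43.23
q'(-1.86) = -65.79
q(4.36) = -132.37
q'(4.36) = -138.85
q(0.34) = 2.23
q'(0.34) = 9.98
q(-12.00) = 7773.84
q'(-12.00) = -1852.78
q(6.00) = -488.88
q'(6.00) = -306.22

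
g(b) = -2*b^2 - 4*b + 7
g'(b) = -4*b - 4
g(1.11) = 0.10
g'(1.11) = -8.44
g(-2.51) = 4.44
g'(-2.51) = 6.04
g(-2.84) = 2.23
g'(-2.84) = 7.36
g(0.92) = 1.63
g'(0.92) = -7.68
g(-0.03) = 7.12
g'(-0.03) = -3.88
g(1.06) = 0.51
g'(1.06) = -8.24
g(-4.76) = -19.28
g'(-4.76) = 15.04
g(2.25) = -12.12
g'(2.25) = -13.00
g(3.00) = -23.00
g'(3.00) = -16.00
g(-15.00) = -383.00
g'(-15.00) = 56.00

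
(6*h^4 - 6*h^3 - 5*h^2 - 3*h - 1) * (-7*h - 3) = -42*h^5 + 24*h^4 + 53*h^3 + 36*h^2 + 16*h + 3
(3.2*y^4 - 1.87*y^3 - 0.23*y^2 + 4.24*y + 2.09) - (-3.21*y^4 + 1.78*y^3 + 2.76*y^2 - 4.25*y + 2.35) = 6.41*y^4 - 3.65*y^3 - 2.99*y^2 + 8.49*y - 0.26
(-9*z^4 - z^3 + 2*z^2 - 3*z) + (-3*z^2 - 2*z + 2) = -9*z^4 - z^3 - z^2 - 5*z + 2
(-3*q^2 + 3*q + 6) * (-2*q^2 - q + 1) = 6*q^4 - 3*q^3 - 18*q^2 - 3*q + 6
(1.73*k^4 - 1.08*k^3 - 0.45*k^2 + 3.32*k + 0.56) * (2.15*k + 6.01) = 3.7195*k^5 + 8.0753*k^4 - 7.4583*k^3 + 4.4335*k^2 + 21.1572*k + 3.3656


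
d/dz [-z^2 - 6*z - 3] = -2*z - 6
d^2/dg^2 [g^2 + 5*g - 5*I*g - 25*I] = 2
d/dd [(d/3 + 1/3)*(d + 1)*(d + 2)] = (d + 1)*(3*d + 5)/3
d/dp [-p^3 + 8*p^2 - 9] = p*(16 - 3*p)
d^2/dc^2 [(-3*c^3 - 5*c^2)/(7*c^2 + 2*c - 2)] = 4*(8*c^3 - 87*c^2 - 18*c - 10)/(343*c^6 + 294*c^5 - 210*c^4 - 160*c^3 + 60*c^2 + 24*c - 8)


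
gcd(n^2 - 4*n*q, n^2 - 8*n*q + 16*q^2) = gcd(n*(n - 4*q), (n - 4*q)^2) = -n + 4*q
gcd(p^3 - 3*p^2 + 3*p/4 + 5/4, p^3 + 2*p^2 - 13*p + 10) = p - 1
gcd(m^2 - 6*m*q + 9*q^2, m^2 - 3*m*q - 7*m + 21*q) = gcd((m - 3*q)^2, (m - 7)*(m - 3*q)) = -m + 3*q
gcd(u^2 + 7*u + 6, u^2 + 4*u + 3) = u + 1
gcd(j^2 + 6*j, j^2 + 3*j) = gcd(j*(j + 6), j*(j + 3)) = j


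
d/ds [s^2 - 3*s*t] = 2*s - 3*t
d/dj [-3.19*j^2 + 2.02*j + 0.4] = 2.02 - 6.38*j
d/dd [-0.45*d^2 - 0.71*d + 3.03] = -0.9*d - 0.71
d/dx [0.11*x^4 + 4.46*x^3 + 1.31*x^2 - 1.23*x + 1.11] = 0.44*x^3 + 13.38*x^2 + 2.62*x - 1.23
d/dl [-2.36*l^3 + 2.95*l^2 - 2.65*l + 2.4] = -7.08*l^2 + 5.9*l - 2.65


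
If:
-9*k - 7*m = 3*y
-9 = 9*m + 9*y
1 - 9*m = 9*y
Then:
No Solution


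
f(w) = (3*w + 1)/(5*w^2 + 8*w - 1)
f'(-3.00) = -0.29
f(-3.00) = -0.40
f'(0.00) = -11.00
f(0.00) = -1.00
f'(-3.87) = -0.11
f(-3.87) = -0.25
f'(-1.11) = -1.33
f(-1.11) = 0.63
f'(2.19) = -0.06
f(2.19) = 0.19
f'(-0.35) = -0.92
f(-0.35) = 0.02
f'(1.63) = -0.10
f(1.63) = 0.23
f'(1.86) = -0.08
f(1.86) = 0.21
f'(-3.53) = -0.15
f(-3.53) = -0.29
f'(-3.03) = -0.28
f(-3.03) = -0.39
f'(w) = (-10*w - 8)*(3*w + 1)/(5*w^2 + 8*w - 1)^2 + 3/(5*w^2 + 8*w - 1)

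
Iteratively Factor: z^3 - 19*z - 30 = (z - 5)*(z^2 + 5*z + 6) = (z - 5)*(z + 2)*(z + 3)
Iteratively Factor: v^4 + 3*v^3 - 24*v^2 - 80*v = (v + 4)*(v^3 - v^2 - 20*v) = v*(v + 4)*(v^2 - v - 20) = v*(v + 4)^2*(v - 5)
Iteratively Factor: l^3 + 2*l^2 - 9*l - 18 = (l + 3)*(l^2 - l - 6) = (l - 3)*(l + 3)*(l + 2)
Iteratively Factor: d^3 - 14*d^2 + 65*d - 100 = (d - 5)*(d^2 - 9*d + 20) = (d - 5)^2*(d - 4)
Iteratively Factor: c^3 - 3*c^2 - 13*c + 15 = (c + 3)*(c^2 - 6*c + 5) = (c - 5)*(c + 3)*(c - 1)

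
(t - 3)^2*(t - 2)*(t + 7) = t^4 - t^3 - 35*t^2 + 129*t - 126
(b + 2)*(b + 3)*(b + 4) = b^3 + 9*b^2 + 26*b + 24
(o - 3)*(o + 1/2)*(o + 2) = o^3 - o^2/2 - 13*o/2 - 3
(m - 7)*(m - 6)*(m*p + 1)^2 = m^4*p^2 - 13*m^3*p^2 + 2*m^3*p + 42*m^2*p^2 - 26*m^2*p + m^2 + 84*m*p - 13*m + 42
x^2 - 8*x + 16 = (x - 4)^2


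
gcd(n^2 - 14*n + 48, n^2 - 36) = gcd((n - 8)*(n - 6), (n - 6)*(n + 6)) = n - 6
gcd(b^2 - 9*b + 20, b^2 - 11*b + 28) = b - 4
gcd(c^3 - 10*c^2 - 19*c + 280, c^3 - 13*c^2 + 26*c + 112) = c^2 - 15*c + 56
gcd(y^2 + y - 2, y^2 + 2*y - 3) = y - 1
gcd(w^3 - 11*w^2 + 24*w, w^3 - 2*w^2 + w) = w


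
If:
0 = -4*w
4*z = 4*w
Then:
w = 0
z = 0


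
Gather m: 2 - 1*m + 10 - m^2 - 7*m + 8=-m^2 - 8*m + 20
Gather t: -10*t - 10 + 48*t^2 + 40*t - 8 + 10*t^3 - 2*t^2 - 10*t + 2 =10*t^3 + 46*t^2 + 20*t - 16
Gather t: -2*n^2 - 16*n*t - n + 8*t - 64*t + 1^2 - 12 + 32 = -2*n^2 - n + t*(-16*n - 56) + 21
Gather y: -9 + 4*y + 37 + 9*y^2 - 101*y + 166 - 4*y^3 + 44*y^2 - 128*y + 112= -4*y^3 + 53*y^2 - 225*y + 306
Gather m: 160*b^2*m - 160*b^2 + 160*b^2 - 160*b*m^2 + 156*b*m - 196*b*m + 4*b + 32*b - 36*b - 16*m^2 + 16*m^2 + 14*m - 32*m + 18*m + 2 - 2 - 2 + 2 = -160*b*m^2 + m*(160*b^2 - 40*b)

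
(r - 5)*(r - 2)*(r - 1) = r^3 - 8*r^2 + 17*r - 10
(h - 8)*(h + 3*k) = h^2 + 3*h*k - 8*h - 24*k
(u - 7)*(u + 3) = u^2 - 4*u - 21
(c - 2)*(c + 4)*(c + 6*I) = c^3 + 2*c^2 + 6*I*c^2 - 8*c + 12*I*c - 48*I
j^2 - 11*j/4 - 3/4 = (j - 3)*(j + 1/4)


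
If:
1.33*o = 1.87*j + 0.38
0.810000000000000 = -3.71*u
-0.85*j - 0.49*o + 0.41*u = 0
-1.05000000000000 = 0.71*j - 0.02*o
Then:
No Solution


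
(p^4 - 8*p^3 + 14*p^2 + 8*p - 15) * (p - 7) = p^5 - 15*p^4 + 70*p^3 - 90*p^2 - 71*p + 105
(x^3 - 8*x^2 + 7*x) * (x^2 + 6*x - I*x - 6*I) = x^5 - 2*x^4 - I*x^4 - 41*x^3 + 2*I*x^3 + 42*x^2 + 41*I*x^2 - 42*I*x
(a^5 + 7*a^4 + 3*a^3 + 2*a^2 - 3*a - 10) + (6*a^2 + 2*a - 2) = a^5 + 7*a^4 + 3*a^3 + 8*a^2 - a - 12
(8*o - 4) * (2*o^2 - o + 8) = 16*o^3 - 16*o^2 + 68*o - 32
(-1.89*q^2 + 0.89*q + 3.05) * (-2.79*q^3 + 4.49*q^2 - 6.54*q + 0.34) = 5.2731*q^5 - 10.9692*q^4 + 7.8472*q^3 + 7.2313*q^2 - 19.6444*q + 1.037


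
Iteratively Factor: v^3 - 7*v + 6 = (v - 2)*(v^2 + 2*v - 3) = (v - 2)*(v - 1)*(v + 3)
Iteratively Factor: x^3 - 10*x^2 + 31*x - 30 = (x - 5)*(x^2 - 5*x + 6) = (x - 5)*(x - 2)*(x - 3)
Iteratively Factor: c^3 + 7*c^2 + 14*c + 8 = (c + 2)*(c^2 + 5*c + 4) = (c + 2)*(c + 4)*(c + 1)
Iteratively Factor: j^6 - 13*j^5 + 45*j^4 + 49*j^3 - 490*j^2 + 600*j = (j)*(j^5 - 13*j^4 + 45*j^3 + 49*j^2 - 490*j + 600) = j*(j - 2)*(j^4 - 11*j^3 + 23*j^2 + 95*j - 300) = j*(j - 4)*(j - 2)*(j^3 - 7*j^2 - 5*j + 75) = j*(j - 4)*(j - 2)*(j + 3)*(j^2 - 10*j + 25) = j*(j - 5)*(j - 4)*(j - 2)*(j + 3)*(j - 5)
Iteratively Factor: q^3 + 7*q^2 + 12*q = (q + 4)*(q^2 + 3*q) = q*(q + 4)*(q + 3)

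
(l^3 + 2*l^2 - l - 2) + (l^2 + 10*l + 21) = l^3 + 3*l^2 + 9*l + 19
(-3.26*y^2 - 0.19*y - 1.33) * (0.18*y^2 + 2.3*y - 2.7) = -0.5868*y^4 - 7.5322*y^3 + 8.1256*y^2 - 2.546*y + 3.591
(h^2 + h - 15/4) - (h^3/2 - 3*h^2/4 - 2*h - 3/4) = -h^3/2 + 7*h^2/4 + 3*h - 3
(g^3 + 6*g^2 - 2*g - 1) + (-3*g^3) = -2*g^3 + 6*g^2 - 2*g - 1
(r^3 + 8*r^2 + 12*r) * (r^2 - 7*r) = r^5 + r^4 - 44*r^3 - 84*r^2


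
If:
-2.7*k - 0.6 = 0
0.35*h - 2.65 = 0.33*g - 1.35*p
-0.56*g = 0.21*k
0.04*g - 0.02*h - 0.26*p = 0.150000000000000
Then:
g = 0.08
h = 13.97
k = -0.22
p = -1.64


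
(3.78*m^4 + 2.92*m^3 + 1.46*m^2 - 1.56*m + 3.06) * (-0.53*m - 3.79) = -2.0034*m^5 - 15.8738*m^4 - 11.8406*m^3 - 4.7066*m^2 + 4.2906*m - 11.5974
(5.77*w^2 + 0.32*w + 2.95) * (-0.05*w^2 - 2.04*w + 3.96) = -0.2885*w^4 - 11.7868*w^3 + 22.0489*w^2 - 4.7508*w + 11.682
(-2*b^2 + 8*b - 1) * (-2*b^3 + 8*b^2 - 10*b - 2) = 4*b^5 - 32*b^4 + 86*b^3 - 84*b^2 - 6*b + 2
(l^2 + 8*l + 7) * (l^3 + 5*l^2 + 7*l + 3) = l^5 + 13*l^4 + 54*l^3 + 94*l^2 + 73*l + 21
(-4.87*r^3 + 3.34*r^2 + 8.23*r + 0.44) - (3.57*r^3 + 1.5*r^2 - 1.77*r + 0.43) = -8.44*r^3 + 1.84*r^2 + 10.0*r + 0.01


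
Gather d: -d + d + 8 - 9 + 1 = 0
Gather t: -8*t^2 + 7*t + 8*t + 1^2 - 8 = -8*t^2 + 15*t - 7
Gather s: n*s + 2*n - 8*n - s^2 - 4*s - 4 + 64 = -6*n - s^2 + s*(n - 4) + 60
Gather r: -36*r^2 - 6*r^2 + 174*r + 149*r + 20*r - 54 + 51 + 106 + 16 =-42*r^2 + 343*r + 119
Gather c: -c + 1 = 1 - c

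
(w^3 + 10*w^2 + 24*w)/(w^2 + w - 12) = w*(w + 6)/(w - 3)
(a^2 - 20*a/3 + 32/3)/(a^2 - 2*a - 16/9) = 3*(a - 4)/(3*a + 2)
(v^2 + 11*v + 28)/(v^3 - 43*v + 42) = (v + 4)/(v^2 - 7*v + 6)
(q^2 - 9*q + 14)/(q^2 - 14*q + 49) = (q - 2)/(q - 7)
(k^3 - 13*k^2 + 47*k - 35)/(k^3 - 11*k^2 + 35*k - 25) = (k - 7)/(k - 5)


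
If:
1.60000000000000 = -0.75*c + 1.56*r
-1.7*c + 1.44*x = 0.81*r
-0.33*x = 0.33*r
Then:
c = -0.83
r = 0.63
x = -0.63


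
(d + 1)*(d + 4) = d^2 + 5*d + 4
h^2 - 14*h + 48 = (h - 8)*(h - 6)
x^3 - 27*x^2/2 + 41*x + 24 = (x - 8)*(x - 6)*(x + 1/2)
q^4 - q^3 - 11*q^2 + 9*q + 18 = (q - 3)*(q - 2)*(q + 1)*(q + 3)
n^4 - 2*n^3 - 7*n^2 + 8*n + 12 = (n - 3)*(n - 2)*(n + 1)*(n + 2)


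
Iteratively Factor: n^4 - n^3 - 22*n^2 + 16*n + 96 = (n - 4)*(n^3 + 3*n^2 - 10*n - 24) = (n - 4)*(n - 3)*(n^2 + 6*n + 8) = (n - 4)*(n - 3)*(n + 2)*(n + 4)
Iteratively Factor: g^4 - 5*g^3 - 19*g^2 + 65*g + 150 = (g - 5)*(g^3 - 19*g - 30) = (g - 5)^2*(g^2 + 5*g + 6) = (g - 5)^2*(g + 2)*(g + 3)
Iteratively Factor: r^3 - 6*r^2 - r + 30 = (r - 5)*(r^2 - r - 6) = (r - 5)*(r + 2)*(r - 3)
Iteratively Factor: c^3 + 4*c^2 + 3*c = (c + 3)*(c^2 + c) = c*(c + 3)*(c + 1)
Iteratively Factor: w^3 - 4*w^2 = (w)*(w^2 - 4*w) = w*(w - 4)*(w)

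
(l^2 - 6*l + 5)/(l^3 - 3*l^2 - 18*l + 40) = (l - 1)/(l^2 + 2*l - 8)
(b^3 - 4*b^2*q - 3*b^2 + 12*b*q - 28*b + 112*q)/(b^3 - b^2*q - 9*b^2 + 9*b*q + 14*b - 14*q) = (-b^2 + 4*b*q - 4*b + 16*q)/(-b^2 + b*q + 2*b - 2*q)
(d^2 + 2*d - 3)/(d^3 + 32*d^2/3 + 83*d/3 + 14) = 3*(d - 1)/(3*d^2 + 23*d + 14)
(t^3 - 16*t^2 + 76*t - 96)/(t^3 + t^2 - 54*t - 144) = (t^2 - 8*t + 12)/(t^2 + 9*t + 18)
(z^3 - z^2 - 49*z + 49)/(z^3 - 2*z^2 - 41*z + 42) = (z + 7)/(z + 6)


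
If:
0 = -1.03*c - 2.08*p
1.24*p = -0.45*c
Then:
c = 0.00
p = 0.00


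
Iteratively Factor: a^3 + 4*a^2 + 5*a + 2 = (a + 1)*(a^2 + 3*a + 2) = (a + 1)^2*(a + 2)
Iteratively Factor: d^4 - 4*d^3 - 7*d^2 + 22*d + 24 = (d + 1)*(d^3 - 5*d^2 - 2*d + 24) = (d + 1)*(d + 2)*(d^2 - 7*d + 12) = (d - 3)*(d + 1)*(d + 2)*(d - 4)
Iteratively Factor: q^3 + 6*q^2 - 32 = (q + 4)*(q^2 + 2*q - 8) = (q + 4)^2*(q - 2)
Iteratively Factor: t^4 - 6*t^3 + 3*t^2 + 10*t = (t - 2)*(t^3 - 4*t^2 - 5*t) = t*(t - 2)*(t^2 - 4*t - 5) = t*(t - 5)*(t - 2)*(t + 1)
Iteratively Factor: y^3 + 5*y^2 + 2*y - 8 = (y + 2)*(y^2 + 3*y - 4) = (y + 2)*(y + 4)*(y - 1)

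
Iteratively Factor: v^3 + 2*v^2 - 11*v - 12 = (v + 1)*(v^2 + v - 12) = (v + 1)*(v + 4)*(v - 3)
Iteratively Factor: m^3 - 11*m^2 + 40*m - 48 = (m - 4)*(m^2 - 7*m + 12) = (m - 4)^2*(m - 3)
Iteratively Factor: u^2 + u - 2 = (u + 2)*(u - 1)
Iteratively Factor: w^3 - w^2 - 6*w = (w)*(w^2 - w - 6) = w*(w - 3)*(w + 2)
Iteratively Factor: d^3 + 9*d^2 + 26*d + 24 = (d + 2)*(d^2 + 7*d + 12) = (d + 2)*(d + 4)*(d + 3)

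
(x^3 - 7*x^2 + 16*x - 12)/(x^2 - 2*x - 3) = (x^2 - 4*x + 4)/(x + 1)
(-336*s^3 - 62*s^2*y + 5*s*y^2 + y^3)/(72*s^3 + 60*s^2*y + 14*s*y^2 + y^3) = (-56*s^2 - s*y + y^2)/(12*s^2 + 8*s*y + y^2)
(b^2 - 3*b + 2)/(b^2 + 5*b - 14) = (b - 1)/(b + 7)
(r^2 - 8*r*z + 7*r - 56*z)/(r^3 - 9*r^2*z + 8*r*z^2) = (-r - 7)/(r*(-r + z))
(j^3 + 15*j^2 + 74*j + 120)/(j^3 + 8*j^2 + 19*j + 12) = (j^2 + 11*j + 30)/(j^2 + 4*j + 3)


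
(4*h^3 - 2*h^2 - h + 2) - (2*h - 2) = 4*h^3 - 2*h^2 - 3*h + 4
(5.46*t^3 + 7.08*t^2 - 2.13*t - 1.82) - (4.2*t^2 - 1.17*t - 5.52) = 5.46*t^3 + 2.88*t^2 - 0.96*t + 3.7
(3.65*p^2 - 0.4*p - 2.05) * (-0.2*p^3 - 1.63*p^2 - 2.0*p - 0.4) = -0.73*p^5 - 5.8695*p^4 - 6.238*p^3 + 2.6815*p^2 + 4.26*p + 0.82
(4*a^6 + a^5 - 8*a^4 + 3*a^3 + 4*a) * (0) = 0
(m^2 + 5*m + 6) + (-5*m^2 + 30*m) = -4*m^2 + 35*m + 6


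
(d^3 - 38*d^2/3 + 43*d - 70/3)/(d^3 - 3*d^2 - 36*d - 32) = (-3*d^3 + 38*d^2 - 129*d + 70)/(3*(-d^3 + 3*d^2 + 36*d + 32))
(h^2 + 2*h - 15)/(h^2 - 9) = (h + 5)/(h + 3)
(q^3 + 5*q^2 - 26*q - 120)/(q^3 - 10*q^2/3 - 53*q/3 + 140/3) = 3*(q + 6)/(3*q - 7)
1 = 1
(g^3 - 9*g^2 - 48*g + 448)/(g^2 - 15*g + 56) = (g^2 - g - 56)/(g - 7)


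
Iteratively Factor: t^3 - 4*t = (t - 2)*(t^2 + 2*t) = t*(t - 2)*(t + 2)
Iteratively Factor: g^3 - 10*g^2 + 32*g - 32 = (g - 4)*(g^2 - 6*g + 8) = (g - 4)*(g - 2)*(g - 4)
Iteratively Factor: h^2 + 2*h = (h)*(h + 2)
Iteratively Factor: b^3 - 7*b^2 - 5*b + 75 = (b - 5)*(b^2 - 2*b - 15) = (b - 5)*(b + 3)*(b - 5)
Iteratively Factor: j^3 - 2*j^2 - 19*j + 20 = (j - 5)*(j^2 + 3*j - 4) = (j - 5)*(j + 4)*(j - 1)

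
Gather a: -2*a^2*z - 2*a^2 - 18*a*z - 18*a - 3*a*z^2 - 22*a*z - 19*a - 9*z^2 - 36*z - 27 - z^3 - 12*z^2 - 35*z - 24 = a^2*(-2*z - 2) + a*(-3*z^2 - 40*z - 37) - z^3 - 21*z^2 - 71*z - 51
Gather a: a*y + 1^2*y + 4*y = a*y + 5*y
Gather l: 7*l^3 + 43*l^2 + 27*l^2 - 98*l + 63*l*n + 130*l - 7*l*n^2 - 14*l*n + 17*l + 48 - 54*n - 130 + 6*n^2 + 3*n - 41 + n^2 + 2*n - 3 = 7*l^3 + 70*l^2 + l*(-7*n^2 + 49*n + 49) + 7*n^2 - 49*n - 126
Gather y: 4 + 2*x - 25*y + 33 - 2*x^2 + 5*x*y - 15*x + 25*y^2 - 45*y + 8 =-2*x^2 - 13*x + 25*y^2 + y*(5*x - 70) + 45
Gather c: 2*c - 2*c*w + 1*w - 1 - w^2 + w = c*(2 - 2*w) - w^2 + 2*w - 1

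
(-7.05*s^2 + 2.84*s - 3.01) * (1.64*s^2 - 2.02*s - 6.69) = -11.562*s^4 + 18.8986*s^3 + 36.4913*s^2 - 12.9194*s + 20.1369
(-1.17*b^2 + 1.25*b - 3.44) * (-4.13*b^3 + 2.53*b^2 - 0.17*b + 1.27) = 4.8321*b^5 - 8.1226*b^4 + 17.5686*b^3 - 10.4016*b^2 + 2.1723*b - 4.3688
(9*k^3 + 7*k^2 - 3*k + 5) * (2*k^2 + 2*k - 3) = 18*k^5 + 32*k^4 - 19*k^3 - 17*k^2 + 19*k - 15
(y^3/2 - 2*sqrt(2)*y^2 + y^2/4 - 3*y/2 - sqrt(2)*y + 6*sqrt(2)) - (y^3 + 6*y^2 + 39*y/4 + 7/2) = -y^3/2 - 23*y^2/4 - 2*sqrt(2)*y^2 - 45*y/4 - sqrt(2)*y - 7/2 + 6*sqrt(2)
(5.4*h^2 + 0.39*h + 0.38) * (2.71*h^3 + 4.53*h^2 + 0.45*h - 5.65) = 14.634*h^5 + 25.5189*h^4 + 5.2265*h^3 - 28.6131*h^2 - 2.0325*h - 2.147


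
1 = 1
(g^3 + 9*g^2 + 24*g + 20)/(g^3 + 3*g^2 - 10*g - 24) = (g^2 + 7*g + 10)/(g^2 + g - 12)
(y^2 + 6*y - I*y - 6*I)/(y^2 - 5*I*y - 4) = (y + 6)/(y - 4*I)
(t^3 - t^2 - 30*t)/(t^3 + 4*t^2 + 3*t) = (t^2 - t - 30)/(t^2 + 4*t + 3)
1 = 1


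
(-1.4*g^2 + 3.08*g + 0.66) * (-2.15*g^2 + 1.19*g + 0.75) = 3.01*g^4 - 8.288*g^3 + 1.1962*g^2 + 3.0954*g + 0.495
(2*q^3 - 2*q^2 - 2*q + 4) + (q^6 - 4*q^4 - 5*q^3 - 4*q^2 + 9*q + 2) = q^6 - 4*q^4 - 3*q^3 - 6*q^2 + 7*q + 6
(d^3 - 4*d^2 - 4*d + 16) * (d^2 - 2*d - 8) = d^5 - 6*d^4 - 4*d^3 + 56*d^2 - 128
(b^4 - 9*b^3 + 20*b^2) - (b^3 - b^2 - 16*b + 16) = b^4 - 10*b^3 + 21*b^2 + 16*b - 16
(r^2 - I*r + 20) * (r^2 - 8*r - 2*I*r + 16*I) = r^4 - 8*r^3 - 3*I*r^3 + 18*r^2 + 24*I*r^2 - 144*r - 40*I*r + 320*I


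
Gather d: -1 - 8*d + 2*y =-8*d + 2*y - 1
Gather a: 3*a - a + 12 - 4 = 2*a + 8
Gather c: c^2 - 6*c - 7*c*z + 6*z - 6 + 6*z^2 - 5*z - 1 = c^2 + c*(-7*z - 6) + 6*z^2 + z - 7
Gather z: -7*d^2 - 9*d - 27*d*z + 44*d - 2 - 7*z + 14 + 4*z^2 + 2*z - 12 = -7*d^2 + 35*d + 4*z^2 + z*(-27*d - 5)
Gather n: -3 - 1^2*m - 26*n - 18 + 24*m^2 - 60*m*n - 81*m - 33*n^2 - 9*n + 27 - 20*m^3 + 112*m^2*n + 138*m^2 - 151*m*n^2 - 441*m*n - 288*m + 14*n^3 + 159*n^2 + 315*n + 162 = -20*m^3 + 162*m^2 - 370*m + 14*n^3 + n^2*(126 - 151*m) + n*(112*m^2 - 501*m + 280) + 168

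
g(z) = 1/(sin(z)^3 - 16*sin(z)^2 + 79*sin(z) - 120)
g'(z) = (-3*sin(z)^2*cos(z) + 32*sin(z)*cos(z) - 79*cos(z))/(sin(z)^3 - 16*sin(z)^2 + 79*sin(z) - 120)^2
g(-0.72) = -0.01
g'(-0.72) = -0.00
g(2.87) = -0.01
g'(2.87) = 0.01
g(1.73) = -0.02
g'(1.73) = 0.00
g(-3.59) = -0.01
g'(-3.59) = 0.01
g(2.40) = -0.01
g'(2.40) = 0.01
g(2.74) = -0.01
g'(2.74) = 0.01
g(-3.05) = -0.01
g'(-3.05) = 0.01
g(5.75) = -0.01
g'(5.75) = -0.00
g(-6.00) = -0.01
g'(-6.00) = -0.00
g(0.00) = -0.00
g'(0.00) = -0.00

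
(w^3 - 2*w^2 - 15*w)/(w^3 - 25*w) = (w + 3)/(w + 5)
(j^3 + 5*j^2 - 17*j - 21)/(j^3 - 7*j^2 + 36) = (j^2 + 8*j + 7)/(j^2 - 4*j - 12)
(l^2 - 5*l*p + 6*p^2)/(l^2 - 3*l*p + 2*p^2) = (-l + 3*p)/(-l + p)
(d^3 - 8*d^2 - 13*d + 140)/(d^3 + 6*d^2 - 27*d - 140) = (d - 7)/(d + 7)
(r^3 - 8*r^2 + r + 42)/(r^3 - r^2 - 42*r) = (r^2 - r - 6)/(r*(r + 6))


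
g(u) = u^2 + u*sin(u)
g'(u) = u*cos(u) + 2*u + sin(u)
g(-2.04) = 5.98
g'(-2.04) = -4.05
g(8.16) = 74.37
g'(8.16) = 14.82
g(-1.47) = 3.62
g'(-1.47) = -4.08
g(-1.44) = 3.50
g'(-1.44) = -4.06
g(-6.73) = 48.20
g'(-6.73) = -19.96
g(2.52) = 7.82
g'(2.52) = 3.57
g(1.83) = 5.12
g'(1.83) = 4.16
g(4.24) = 14.20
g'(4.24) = 5.66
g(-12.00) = 137.56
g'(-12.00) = -33.59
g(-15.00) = 234.75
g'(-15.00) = -19.25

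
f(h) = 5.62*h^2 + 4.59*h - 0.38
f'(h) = 11.24*h + 4.59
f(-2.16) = 15.93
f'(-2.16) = -19.69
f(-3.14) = 40.62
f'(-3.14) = -30.70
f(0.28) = 1.35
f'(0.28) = 7.74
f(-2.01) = 13.10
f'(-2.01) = -18.00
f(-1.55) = 6.01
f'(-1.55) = -12.83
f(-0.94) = 0.27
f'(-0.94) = -5.98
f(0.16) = 0.50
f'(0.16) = 6.39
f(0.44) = 2.73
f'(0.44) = 9.54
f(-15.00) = 1195.27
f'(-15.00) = -164.01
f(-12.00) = 753.82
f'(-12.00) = -130.29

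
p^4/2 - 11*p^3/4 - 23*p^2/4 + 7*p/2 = p*(p/2 + 1)*(p - 7)*(p - 1/2)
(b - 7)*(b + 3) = b^2 - 4*b - 21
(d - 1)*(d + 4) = d^2 + 3*d - 4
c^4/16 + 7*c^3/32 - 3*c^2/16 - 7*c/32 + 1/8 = (c/4 + 1/4)*(c/4 + 1)*(c - 1)*(c - 1/2)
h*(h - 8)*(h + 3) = h^3 - 5*h^2 - 24*h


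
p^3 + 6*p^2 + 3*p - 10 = (p - 1)*(p + 2)*(p + 5)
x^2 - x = x*(x - 1)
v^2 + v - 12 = (v - 3)*(v + 4)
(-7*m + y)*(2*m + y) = -14*m^2 - 5*m*y + y^2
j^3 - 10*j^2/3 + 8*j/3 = j*(j - 2)*(j - 4/3)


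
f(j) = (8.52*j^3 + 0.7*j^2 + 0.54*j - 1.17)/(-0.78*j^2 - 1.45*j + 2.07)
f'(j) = (1.56*j + 1.45)*(8.52*j^3 + 0.7*j^2 + 0.54*j - 1.17)/(-0.78*j^2 - 1.45*j + 2.07)^2 + (25.56*j^2 + 1.4*j + 0.54)/(-0.78*j^2 - 1.45*j + 2.07)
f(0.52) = 0.45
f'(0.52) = 8.32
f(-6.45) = 107.56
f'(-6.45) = -6.11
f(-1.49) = -11.45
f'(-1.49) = 26.10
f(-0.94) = -2.97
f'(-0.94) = 7.97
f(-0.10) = -0.56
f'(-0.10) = -0.03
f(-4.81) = 103.95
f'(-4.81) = 4.90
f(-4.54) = 105.94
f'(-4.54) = 10.19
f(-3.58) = 140.75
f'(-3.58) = 94.61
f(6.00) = -53.81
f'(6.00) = -10.01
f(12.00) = -116.17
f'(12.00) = -10.61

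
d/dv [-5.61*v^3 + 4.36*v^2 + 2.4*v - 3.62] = -16.83*v^2 + 8.72*v + 2.4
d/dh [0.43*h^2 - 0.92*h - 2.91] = 0.86*h - 0.92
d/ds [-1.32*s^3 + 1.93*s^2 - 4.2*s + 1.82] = -3.96*s^2 + 3.86*s - 4.2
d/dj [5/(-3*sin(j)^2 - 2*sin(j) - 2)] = 10*(3*sin(j) + 1)*cos(j)/(3*sin(j)^2 + 2*sin(j) + 2)^2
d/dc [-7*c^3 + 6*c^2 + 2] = 3*c*(4 - 7*c)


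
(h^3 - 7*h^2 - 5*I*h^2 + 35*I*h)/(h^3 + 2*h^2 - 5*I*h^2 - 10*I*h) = (h - 7)/(h + 2)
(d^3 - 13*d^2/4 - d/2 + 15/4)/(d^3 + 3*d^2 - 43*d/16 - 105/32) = 8*(d^2 - 2*d - 3)/(8*d^2 + 34*d + 21)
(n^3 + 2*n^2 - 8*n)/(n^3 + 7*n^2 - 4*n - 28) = n*(n + 4)/(n^2 + 9*n + 14)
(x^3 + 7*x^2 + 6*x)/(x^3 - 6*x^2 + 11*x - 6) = x*(x^2 + 7*x + 6)/(x^3 - 6*x^2 + 11*x - 6)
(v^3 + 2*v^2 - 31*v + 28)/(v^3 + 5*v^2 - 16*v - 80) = (v^2 + 6*v - 7)/(v^2 + 9*v + 20)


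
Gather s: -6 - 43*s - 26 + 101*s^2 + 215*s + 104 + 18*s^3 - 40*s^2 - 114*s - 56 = 18*s^3 + 61*s^2 + 58*s + 16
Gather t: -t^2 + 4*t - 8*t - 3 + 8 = -t^2 - 4*t + 5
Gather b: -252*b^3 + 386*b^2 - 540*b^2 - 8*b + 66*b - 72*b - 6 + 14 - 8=-252*b^3 - 154*b^2 - 14*b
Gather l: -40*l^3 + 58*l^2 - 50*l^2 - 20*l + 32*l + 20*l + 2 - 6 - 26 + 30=-40*l^3 + 8*l^2 + 32*l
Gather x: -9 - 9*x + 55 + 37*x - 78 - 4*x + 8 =24*x - 24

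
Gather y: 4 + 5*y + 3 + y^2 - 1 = y^2 + 5*y + 6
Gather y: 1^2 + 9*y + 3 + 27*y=36*y + 4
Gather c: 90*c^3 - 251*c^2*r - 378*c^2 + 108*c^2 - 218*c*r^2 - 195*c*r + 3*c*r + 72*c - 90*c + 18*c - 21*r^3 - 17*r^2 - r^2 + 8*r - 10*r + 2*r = 90*c^3 + c^2*(-251*r - 270) + c*(-218*r^2 - 192*r) - 21*r^3 - 18*r^2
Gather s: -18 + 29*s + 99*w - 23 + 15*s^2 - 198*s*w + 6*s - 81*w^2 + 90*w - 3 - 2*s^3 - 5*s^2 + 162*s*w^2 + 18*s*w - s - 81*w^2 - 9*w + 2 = -2*s^3 + 10*s^2 + s*(162*w^2 - 180*w + 34) - 162*w^2 + 180*w - 42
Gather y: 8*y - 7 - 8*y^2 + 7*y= -8*y^2 + 15*y - 7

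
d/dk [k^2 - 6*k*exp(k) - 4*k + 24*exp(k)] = -6*k*exp(k) + 2*k + 18*exp(k) - 4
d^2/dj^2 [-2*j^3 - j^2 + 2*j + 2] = -12*j - 2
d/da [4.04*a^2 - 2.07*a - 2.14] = 8.08*a - 2.07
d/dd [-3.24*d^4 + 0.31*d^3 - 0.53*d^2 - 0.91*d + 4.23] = -12.96*d^3 + 0.93*d^2 - 1.06*d - 0.91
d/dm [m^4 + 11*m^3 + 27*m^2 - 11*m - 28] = 4*m^3 + 33*m^2 + 54*m - 11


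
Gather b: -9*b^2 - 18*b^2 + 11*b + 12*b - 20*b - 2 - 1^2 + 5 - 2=-27*b^2 + 3*b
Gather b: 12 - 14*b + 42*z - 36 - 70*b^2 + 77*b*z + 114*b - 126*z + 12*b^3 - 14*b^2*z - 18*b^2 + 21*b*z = 12*b^3 + b^2*(-14*z - 88) + b*(98*z + 100) - 84*z - 24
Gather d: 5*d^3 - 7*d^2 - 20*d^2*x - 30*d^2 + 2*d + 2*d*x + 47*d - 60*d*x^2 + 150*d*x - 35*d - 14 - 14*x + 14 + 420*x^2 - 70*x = 5*d^3 + d^2*(-20*x - 37) + d*(-60*x^2 + 152*x + 14) + 420*x^2 - 84*x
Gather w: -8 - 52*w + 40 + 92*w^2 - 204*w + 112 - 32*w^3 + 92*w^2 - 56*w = -32*w^3 + 184*w^2 - 312*w + 144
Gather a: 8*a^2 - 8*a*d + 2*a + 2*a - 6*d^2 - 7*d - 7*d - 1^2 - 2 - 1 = 8*a^2 + a*(4 - 8*d) - 6*d^2 - 14*d - 4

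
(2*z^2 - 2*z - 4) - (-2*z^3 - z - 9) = 2*z^3 + 2*z^2 - z + 5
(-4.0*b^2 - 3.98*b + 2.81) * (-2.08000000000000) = 8.32*b^2 + 8.2784*b - 5.8448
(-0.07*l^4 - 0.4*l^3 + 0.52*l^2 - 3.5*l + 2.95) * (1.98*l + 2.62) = -0.1386*l^5 - 0.9754*l^4 - 0.0184*l^3 - 5.5676*l^2 - 3.329*l + 7.729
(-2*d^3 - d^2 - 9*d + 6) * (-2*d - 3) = 4*d^4 + 8*d^3 + 21*d^2 + 15*d - 18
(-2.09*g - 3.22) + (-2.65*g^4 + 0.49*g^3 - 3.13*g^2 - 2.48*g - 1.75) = -2.65*g^4 + 0.49*g^3 - 3.13*g^2 - 4.57*g - 4.97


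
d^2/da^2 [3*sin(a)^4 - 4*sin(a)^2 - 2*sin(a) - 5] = -48*sin(a)^4 + 52*sin(a)^2 + 2*sin(a) - 8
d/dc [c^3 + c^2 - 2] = c*(3*c + 2)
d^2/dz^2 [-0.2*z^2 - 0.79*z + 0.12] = -0.400000000000000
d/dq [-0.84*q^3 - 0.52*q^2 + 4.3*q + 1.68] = -2.52*q^2 - 1.04*q + 4.3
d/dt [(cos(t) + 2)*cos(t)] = -2*(cos(t) + 1)*sin(t)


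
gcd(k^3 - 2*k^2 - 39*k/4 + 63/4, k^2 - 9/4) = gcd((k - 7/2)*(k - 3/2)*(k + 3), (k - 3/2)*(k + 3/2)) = k - 3/2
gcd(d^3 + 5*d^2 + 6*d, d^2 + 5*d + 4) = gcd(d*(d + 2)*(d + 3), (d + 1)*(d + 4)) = 1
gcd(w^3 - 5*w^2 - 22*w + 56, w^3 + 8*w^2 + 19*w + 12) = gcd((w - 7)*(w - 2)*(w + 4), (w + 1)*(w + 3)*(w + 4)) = w + 4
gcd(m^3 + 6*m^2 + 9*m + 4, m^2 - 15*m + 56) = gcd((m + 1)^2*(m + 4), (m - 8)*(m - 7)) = 1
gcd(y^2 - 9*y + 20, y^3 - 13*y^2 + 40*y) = y - 5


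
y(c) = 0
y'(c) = 0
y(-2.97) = 0.00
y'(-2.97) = 0.00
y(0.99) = 0.00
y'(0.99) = 0.00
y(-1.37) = 0.00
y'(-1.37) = 0.00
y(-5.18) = 0.00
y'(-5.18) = 0.00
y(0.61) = 0.00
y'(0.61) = 0.00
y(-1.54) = 0.00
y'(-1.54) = 0.00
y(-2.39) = 0.00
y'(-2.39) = 0.00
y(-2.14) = 0.00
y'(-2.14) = 0.00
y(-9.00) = 0.00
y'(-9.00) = 0.00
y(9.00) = 0.00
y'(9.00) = 0.00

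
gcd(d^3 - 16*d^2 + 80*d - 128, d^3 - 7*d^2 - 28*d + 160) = d^2 - 12*d + 32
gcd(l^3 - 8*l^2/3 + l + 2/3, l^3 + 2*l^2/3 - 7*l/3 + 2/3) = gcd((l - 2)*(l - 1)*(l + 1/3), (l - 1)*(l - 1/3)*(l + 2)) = l - 1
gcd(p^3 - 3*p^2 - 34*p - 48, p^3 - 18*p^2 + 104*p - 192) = p - 8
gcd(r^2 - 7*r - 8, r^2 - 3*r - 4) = r + 1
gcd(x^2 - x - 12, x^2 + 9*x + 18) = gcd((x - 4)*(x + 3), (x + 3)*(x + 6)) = x + 3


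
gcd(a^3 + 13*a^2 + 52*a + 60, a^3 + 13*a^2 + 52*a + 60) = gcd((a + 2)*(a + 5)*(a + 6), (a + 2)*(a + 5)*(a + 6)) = a^3 + 13*a^2 + 52*a + 60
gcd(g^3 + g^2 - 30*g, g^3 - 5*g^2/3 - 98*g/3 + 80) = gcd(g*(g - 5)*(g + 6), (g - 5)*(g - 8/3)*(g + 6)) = g^2 + g - 30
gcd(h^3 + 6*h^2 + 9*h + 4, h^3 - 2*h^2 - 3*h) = h + 1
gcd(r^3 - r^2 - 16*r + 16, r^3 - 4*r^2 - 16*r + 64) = r^2 - 16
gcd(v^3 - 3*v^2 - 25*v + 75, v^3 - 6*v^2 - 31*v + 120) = v^2 + 2*v - 15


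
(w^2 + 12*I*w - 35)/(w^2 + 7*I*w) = (w + 5*I)/w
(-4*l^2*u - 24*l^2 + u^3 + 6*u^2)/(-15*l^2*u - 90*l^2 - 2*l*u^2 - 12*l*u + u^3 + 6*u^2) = (-4*l^2 + u^2)/(-15*l^2 - 2*l*u + u^2)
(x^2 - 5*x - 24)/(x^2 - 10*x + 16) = (x + 3)/(x - 2)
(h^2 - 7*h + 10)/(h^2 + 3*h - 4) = (h^2 - 7*h + 10)/(h^2 + 3*h - 4)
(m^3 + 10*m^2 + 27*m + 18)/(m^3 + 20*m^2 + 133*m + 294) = (m^2 + 4*m + 3)/(m^2 + 14*m + 49)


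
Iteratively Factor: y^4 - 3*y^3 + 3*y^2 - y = (y - 1)*(y^3 - 2*y^2 + y) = (y - 1)^2*(y^2 - y) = (y - 1)^3*(y)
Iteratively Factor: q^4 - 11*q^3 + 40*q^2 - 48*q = (q - 4)*(q^3 - 7*q^2 + 12*q) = (q - 4)^2*(q^2 - 3*q) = (q - 4)^2*(q - 3)*(q)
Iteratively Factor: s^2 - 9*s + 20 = (s - 5)*(s - 4)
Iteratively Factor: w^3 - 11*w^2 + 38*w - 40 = (w - 5)*(w^2 - 6*w + 8) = (w - 5)*(w - 4)*(w - 2)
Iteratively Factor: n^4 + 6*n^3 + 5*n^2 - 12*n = (n + 3)*(n^3 + 3*n^2 - 4*n) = (n + 3)*(n + 4)*(n^2 - n) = n*(n + 3)*(n + 4)*(n - 1)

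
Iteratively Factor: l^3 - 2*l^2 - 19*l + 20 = (l + 4)*(l^2 - 6*l + 5) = (l - 5)*(l + 4)*(l - 1)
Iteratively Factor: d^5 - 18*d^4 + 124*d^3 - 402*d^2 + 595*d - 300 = (d - 3)*(d^4 - 15*d^3 + 79*d^2 - 165*d + 100) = (d - 5)*(d - 3)*(d^3 - 10*d^2 + 29*d - 20) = (d - 5)*(d - 3)*(d - 1)*(d^2 - 9*d + 20) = (d - 5)^2*(d - 3)*(d - 1)*(d - 4)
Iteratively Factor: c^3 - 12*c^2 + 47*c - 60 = (c - 4)*(c^2 - 8*c + 15) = (c - 4)*(c - 3)*(c - 5)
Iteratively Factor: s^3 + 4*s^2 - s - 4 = (s + 1)*(s^2 + 3*s - 4) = (s - 1)*(s + 1)*(s + 4)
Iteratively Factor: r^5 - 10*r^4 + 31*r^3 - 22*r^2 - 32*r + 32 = (r - 1)*(r^4 - 9*r^3 + 22*r^2 - 32) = (r - 1)*(r + 1)*(r^3 - 10*r^2 + 32*r - 32) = (r - 4)*(r - 1)*(r + 1)*(r^2 - 6*r + 8) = (r - 4)^2*(r - 1)*(r + 1)*(r - 2)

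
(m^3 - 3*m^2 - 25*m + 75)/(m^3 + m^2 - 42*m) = (m^3 - 3*m^2 - 25*m + 75)/(m*(m^2 + m - 42))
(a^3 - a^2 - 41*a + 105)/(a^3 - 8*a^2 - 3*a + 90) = (a^2 + 4*a - 21)/(a^2 - 3*a - 18)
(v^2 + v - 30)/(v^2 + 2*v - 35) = (v + 6)/(v + 7)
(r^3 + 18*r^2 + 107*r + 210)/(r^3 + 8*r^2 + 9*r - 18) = (r^2 + 12*r + 35)/(r^2 + 2*r - 3)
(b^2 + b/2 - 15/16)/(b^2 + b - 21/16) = (4*b + 5)/(4*b + 7)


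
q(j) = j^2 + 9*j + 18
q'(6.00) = 21.00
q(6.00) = 108.00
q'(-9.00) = -9.00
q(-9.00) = 18.00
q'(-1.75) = 5.50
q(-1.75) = 5.31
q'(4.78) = 18.56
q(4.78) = 83.87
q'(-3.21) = 2.58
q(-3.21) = -0.59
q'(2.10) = 13.20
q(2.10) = 41.31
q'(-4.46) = 0.08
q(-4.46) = -2.25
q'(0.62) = 10.24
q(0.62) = 23.96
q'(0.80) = 10.60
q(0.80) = 25.84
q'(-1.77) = 5.46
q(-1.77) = 5.20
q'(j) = 2*j + 9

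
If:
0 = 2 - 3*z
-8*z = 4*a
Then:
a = -4/3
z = 2/3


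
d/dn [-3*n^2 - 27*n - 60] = -6*n - 27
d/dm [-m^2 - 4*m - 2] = -2*m - 4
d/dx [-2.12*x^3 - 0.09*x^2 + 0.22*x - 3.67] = -6.36*x^2 - 0.18*x + 0.22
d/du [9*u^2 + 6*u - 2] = 18*u + 6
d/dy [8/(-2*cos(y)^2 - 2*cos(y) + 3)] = -(16*sin(y) + 16*sin(2*y))/(2*cos(y) + cos(2*y) - 2)^2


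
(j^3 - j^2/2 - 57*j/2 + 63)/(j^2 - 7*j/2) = j + 3 - 18/j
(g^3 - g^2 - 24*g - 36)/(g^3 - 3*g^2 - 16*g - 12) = (g + 3)/(g + 1)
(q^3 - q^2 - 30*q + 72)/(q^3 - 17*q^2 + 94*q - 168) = (q^2 + 3*q - 18)/(q^2 - 13*q + 42)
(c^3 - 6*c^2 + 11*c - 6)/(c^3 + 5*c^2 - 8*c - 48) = (c^2 - 3*c + 2)/(c^2 + 8*c + 16)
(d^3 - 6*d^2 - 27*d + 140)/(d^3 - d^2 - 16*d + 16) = (d^2 - 2*d - 35)/(d^2 + 3*d - 4)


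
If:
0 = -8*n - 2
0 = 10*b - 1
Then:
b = 1/10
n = -1/4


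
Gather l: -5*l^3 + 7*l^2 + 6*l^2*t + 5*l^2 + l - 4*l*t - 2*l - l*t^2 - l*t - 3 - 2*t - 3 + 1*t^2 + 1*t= -5*l^3 + l^2*(6*t + 12) + l*(-t^2 - 5*t - 1) + t^2 - t - 6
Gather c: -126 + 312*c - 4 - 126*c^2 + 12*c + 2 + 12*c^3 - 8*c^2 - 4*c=12*c^3 - 134*c^2 + 320*c - 128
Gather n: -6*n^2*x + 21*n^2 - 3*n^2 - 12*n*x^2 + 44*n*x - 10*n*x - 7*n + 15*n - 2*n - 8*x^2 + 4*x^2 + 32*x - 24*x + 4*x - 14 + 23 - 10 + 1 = n^2*(18 - 6*x) + n*(-12*x^2 + 34*x + 6) - 4*x^2 + 12*x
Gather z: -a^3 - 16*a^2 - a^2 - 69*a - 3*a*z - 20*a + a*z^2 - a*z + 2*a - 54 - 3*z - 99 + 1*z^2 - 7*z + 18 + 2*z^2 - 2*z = -a^3 - 17*a^2 - 87*a + z^2*(a + 3) + z*(-4*a - 12) - 135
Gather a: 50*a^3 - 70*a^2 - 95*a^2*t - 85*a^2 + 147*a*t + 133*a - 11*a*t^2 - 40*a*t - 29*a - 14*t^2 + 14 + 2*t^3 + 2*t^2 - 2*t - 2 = 50*a^3 + a^2*(-95*t - 155) + a*(-11*t^2 + 107*t + 104) + 2*t^3 - 12*t^2 - 2*t + 12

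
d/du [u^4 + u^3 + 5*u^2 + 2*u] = 4*u^3 + 3*u^2 + 10*u + 2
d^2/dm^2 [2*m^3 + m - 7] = 12*m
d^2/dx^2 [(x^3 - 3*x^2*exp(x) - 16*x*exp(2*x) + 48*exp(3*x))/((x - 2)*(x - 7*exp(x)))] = 4*(x^6*exp(x) - 9*x^5*exp(2*x) - 4*x^5*exp(x) + 192*x^4*exp(3*x) + 24*x^4*exp(2*x) - 1120*x^3*exp(4*x) - 912*x^3*exp(3*x) + 78*x^3*exp(2*x) + 12*x^3*exp(x) + 2*x^3 + 2352*x^2*exp(5*x) + 5488*x^2*exp(4*x) + 936*x^2*exp(3*x) - 252*x^2*exp(2*x) - 42*x^2*exp(x) - 11760*x*exp(5*x) - 6552*x*exp(4*x) + 576*x*exp(3*x) + 294*x*exp(2*x) + 15288*exp(5*x) - 1344*exp(4*x) - 422*exp(3*x))/(x^6 - 21*x^5*exp(x) - 6*x^5 + 147*x^4*exp(2*x) + 126*x^4*exp(x) + 12*x^4 - 343*x^3*exp(3*x) - 882*x^3*exp(2*x) - 252*x^3*exp(x) - 8*x^3 + 2058*x^2*exp(3*x) + 1764*x^2*exp(2*x) + 168*x^2*exp(x) - 4116*x*exp(3*x) - 1176*x*exp(2*x) + 2744*exp(3*x))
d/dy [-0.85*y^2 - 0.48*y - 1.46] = -1.7*y - 0.48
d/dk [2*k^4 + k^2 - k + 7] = 8*k^3 + 2*k - 1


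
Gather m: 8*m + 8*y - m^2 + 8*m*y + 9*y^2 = -m^2 + m*(8*y + 8) + 9*y^2 + 8*y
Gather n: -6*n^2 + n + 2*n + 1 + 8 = -6*n^2 + 3*n + 9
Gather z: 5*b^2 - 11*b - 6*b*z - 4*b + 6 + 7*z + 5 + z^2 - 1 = 5*b^2 - 15*b + z^2 + z*(7 - 6*b) + 10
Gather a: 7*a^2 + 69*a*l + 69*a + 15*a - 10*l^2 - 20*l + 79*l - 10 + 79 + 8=7*a^2 + a*(69*l + 84) - 10*l^2 + 59*l + 77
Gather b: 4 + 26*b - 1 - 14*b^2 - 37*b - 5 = -14*b^2 - 11*b - 2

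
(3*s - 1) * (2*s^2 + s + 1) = 6*s^3 + s^2 + 2*s - 1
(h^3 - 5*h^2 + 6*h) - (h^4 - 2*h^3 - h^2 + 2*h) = -h^4 + 3*h^3 - 4*h^2 + 4*h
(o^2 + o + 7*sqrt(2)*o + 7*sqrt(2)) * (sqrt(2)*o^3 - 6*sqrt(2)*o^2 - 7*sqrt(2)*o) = sqrt(2)*o^5 - 5*sqrt(2)*o^4 + 14*o^4 - 70*o^3 - 13*sqrt(2)*o^3 - 182*o^2 - 7*sqrt(2)*o^2 - 98*o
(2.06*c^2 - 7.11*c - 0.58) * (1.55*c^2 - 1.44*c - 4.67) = 3.193*c^4 - 13.9869*c^3 - 0.280799999999999*c^2 + 34.0389*c + 2.7086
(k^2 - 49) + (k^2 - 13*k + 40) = 2*k^2 - 13*k - 9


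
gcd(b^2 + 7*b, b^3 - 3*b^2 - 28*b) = b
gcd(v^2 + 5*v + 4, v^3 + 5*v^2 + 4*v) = v^2 + 5*v + 4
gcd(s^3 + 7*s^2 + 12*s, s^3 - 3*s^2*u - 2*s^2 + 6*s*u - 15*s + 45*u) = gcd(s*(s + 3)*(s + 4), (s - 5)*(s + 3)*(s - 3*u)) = s + 3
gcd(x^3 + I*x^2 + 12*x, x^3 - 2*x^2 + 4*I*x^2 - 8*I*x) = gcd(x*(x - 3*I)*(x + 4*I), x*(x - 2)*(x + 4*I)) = x^2 + 4*I*x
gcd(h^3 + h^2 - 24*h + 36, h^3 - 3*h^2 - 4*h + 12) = h^2 - 5*h + 6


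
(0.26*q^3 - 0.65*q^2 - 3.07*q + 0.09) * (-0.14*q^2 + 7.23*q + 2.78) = -0.0364*q^5 + 1.9708*q^4 - 3.5469*q^3 - 24.0157*q^2 - 7.8839*q + 0.2502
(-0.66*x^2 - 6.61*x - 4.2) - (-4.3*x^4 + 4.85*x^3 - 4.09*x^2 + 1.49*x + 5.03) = 4.3*x^4 - 4.85*x^3 + 3.43*x^2 - 8.1*x - 9.23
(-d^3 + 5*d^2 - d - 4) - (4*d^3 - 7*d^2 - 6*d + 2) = -5*d^3 + 12*d^2 + 5*d - 6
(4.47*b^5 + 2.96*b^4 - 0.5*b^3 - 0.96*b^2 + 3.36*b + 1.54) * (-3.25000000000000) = -14.5275*b^5 - 9.62*b^4 + 1.625*b^3 + 3.12*b^2 - 10.92*b - 5.005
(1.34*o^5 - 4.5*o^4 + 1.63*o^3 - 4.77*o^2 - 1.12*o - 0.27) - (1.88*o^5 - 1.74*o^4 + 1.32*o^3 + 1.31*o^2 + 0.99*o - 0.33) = -0.54*o^5 - 2.76*o^4 + 0.31*o^3 - 6.08*o^2 - 2.11*o + 0.06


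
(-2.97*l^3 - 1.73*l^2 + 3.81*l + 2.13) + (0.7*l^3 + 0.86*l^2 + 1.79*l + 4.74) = -2.27*l^3 - 0.87*l^2 + 5.6*l + 6.87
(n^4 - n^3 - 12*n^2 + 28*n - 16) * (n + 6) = n^5 + 5*n^4 - 18*n^3 - 44*n^2 + 152*n - 96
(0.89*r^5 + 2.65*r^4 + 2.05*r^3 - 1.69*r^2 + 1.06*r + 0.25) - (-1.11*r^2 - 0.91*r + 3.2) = 0.89*r^5 + 2.65*r^4 + 2.05*r^3 - 0.58*r^2 + 1.97*r - 2.95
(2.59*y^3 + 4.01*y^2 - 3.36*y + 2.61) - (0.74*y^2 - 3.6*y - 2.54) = 2.59*y^3 + 3.27*y^2 + 0.24*y + 5.15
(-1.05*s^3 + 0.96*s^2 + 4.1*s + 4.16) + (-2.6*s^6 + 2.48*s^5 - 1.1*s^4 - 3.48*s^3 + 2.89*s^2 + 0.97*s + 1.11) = -2.6*s^6 + 2.48*s^5 - 1.1*s^4 - 4.53*s^3 + 3.85*s^2 + 5.07*s + 5.27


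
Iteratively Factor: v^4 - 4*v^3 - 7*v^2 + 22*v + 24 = (v + 1)*(v^3 - 5*v^2 - 2*v + 24) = (v + 1)*(v + 2)*(v^2 - 7*v + 12) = (v - 3)*(v + 1)*(v + 2)*(v - 4)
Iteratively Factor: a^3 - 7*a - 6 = (a + 2)*(a^2 - 2*a - 3) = (a + 1)*(a + 2)*(a - 3)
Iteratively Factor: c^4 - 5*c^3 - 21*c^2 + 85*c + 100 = (c - 5)*(c^3 - 21*c - 20) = (c - 5)^2*(c^2 + 5*c + 4) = (c - 5)^2*(c + 4)*(c + 1)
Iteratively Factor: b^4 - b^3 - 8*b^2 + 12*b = (b - 2)*(b^3 + b^2 - 6*b) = b*(b - 2)*(b^2 + b - 6) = b*(b - 2)*(b + 3)*(b - 2)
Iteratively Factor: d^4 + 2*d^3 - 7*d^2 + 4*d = (d)*(d^3 + 2*d^2 - 7*d + 4) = d*(d - 1)*(d^2 + 3*d - 4) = d*(d - 1)*(d + 4)*(d - 1)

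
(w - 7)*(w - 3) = w^2 - 10*w + 21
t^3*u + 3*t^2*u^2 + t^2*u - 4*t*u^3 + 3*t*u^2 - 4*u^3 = (t - u)*(t + 4*u)*(t*u + u)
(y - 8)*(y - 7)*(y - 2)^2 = y^4 - 19*y^3 + 120*y^2 - 284*y + 224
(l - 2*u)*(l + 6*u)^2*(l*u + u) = l^4*u + 10*l^3*u^2 + l^3*u + 12*l^2*u^3 + 10*l^2*u^2 - 72*l*u^4 + 12*l*u^3 - 72*u^4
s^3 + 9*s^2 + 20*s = s*(s + 4)*(s + 5)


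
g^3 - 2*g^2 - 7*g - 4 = (g - 4)*(g + 1)^2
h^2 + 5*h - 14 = (h - 2)*(h + 7)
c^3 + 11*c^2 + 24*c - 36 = (c - 1)*(c + 6)^2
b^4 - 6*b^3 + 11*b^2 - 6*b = b*(b - 3)*(b - 2)*(b - 1)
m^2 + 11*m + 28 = (m + 4)*(m + 7)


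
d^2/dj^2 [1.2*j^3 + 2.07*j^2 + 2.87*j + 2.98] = 7.2*j + 4.14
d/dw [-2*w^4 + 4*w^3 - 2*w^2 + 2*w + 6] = -8*w^3 + 12*w^2 - 4*w + 2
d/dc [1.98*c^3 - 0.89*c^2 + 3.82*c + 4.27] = 5.94*c^2 - 1.78*c + 3.82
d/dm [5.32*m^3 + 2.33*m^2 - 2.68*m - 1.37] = 15.96*m^2 + 4.66*m - 2.68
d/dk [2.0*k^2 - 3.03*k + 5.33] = 4.0*k - 3.03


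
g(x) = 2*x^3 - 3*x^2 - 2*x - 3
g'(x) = 6*x^2 - 6*x - 2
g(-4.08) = -180.61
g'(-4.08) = 122.36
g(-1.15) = -7.71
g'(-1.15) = 12.84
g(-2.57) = -51.62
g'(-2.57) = 53.05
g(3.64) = 46.43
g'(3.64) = 55.66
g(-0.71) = -3.81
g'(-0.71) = 5.28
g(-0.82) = -4.48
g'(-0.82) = 6.95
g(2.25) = 0.09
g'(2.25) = 14.88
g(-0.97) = -5.71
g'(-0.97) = 9.47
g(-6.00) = -531.00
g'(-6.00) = 250.00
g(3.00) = 18.00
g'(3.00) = 34.00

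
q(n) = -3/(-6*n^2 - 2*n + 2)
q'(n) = -3*(12*n + 2)/(-6*n^2 - 2*n + 2)^2 = 3*(-6*n - 1)/(2*(3*n^2 + n - 1)^2)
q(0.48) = 8.76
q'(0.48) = -198.57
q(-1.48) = 0.37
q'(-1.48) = 0.71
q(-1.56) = 0.32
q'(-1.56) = 0.56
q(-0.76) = -55.15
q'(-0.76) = 7217.78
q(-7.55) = 0.01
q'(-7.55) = 0.00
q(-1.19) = 0.73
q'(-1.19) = 2.17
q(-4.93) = 0.02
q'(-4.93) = 0.01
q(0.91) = 0.63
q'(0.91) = -1.69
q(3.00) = 0.05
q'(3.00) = -0.03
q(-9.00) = 0.01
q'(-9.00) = 0.00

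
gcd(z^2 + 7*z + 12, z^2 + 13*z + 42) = 1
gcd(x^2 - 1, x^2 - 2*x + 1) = x - 1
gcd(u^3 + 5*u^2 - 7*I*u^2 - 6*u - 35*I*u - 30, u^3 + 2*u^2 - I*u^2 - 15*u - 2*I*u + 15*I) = u^2 + u*(5 - I) - 5*I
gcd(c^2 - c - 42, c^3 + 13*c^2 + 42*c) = c + 6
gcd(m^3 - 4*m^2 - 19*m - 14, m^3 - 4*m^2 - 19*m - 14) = m^3 - 4*m^2 - 19*m - 14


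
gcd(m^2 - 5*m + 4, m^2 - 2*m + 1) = m - 1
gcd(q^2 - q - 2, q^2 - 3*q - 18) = 1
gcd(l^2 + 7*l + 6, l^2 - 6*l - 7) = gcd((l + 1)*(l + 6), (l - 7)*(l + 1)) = l + 1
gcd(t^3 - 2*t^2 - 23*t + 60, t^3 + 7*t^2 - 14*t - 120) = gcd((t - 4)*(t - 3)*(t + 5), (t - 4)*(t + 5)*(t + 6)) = t^2 + t - 20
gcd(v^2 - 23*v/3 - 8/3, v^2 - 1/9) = v + 1/3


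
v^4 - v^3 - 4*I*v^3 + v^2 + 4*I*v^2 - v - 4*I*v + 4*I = (v - 1)*(v - 4*I)*(v - I)*(v + I)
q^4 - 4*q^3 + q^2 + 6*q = q*(q - 3)*(q - 2)*(q + 1)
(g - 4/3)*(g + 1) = g^2 - g/3 - 4/3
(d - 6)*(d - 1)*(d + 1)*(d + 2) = d^4 - 4*d^3 - 13*d^2 + 4*d + 12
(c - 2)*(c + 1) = c^2 - c - 2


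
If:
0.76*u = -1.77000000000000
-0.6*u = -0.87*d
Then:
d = -1.61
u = -2.33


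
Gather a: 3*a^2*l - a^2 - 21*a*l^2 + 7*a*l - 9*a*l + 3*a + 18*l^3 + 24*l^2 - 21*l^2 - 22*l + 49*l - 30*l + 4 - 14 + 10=a^2*(3*l - 1) + a*(-21*l^2 - 2*l + 3) + 18*l^3 + 3*l^2 - 3*l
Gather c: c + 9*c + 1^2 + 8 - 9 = 10*c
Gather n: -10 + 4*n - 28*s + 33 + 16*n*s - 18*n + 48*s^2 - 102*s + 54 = n*(16*s - 14) + 48*s^2 - 130*s + 77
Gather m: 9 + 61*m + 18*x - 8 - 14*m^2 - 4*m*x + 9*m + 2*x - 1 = -14*m^2 + m*(70 - 4*x) + 20*x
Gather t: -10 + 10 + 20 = 20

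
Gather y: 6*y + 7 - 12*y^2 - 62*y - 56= -12*y^2 - 56*y - 49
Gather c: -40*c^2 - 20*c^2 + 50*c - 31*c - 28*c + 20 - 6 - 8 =-60*c^2 - 9*c + 6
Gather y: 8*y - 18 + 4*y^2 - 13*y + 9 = 4*y^2 - 5*y - 9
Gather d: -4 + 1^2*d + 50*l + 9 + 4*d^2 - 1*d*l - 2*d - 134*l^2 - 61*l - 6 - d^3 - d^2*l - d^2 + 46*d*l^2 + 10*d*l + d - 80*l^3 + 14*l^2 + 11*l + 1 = -d^3 + d^2*(3 - l) + d*(46*l^2 + 9*l) - 80*l^3 - 120*l^2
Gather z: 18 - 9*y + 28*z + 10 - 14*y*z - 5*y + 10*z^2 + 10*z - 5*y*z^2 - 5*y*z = -14*y + z^2*(10 - 5*y) + z*(38 - 19*y) + 28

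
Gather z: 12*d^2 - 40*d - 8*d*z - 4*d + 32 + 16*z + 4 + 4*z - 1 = 12*d^2 - 44*d + z*(20 - 8*d) + 35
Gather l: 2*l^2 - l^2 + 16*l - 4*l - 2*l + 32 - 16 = l^2 + 10*l + 16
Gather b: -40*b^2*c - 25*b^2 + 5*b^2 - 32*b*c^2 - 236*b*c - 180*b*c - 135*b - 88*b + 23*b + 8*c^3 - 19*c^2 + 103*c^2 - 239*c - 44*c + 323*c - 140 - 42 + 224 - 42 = b^2*(-40*c - 20) + b*(-32*c^2 - 416*c - 200) + 8*c^3 + 84*c^2 + 40*c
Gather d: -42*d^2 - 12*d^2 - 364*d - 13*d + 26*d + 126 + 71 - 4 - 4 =-54*d^2 - 351*d + 189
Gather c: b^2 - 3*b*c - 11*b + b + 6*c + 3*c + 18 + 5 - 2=b^2 - 10*b + c*(9 - 3*b) + 21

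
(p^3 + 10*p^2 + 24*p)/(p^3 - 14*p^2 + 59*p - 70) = p*(p^2 + 10*p + 24)/(p^3 - 14*p^2 + 59*p - 70)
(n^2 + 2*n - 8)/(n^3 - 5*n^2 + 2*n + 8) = (n + 4)/(n^2 - 3*n - 4)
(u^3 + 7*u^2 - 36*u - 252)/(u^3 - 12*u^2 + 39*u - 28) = (u^3 + 7*u^2 - 36*u - 252)/(u^3 - 12*u^2 + 39*u - 28)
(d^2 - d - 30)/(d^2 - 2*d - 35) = (d - 6)/(d - 7)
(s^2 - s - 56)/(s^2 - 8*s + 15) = (s^2 - s - 56)/(s^2 - 8*s + 15)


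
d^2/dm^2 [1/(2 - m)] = -2/(m - 2)^3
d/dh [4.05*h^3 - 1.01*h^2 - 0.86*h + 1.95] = 12.15*h^2 - 2.02*h - 0.86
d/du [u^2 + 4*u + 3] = 2*u + 4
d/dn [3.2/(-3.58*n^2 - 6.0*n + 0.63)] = (22.912*n + 19.2)/(3.58*n^2 + 6.0*n - 0.63)^2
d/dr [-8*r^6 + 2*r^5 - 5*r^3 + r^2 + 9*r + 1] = -48*r^5 + 10*r^4 - 15*r^2 + 2*r + 9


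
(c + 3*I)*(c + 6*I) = c^2 + 9*I*c - 18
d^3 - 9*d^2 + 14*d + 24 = (d - 6)*(d - 4)*(d + 1)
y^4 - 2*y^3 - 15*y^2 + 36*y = y*(y - 3)^2*(y + 4)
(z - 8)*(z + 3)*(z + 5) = z^3 - 49*z - 120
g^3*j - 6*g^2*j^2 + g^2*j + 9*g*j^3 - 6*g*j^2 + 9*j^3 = (g - 3*j)^2*(g*j + j)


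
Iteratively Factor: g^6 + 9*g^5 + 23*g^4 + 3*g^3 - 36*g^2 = (g + 3)*(g^5 + 6*g^4 + 5*g^3 - 12*g^2) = (g + 3)^2*(g^4 + 3*g^3 - 4*g^2) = g*(g + 3)^2*(g^3 + 3*g^2 - 4*g) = g*(g + 3)^2*(g + 4)*(g^2 - g) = g^2*(g + 3)^2*(g + 4)*(g - 1)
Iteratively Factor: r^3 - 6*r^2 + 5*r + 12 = (r - 4)*(r^2 - 2*r - 3) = (r - 4)*(r + 1)*(r - 3)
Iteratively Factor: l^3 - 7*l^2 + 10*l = (l)*(l^2 - 7*l + 10) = l*(l - 5)*(l - 2)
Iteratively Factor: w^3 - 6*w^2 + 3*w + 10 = (w - 2)*(w^2 - 4*w - 5) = (w - 2)*(w + 1)*(w - 5)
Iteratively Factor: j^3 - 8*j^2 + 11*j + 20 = (j - 5)*(j^2 - 3*j - 4) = (j - 5)*(j + 1)*(j - 4)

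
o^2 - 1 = (o - 1)*(o + 1)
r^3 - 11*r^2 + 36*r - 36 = (r - 6)*(r - 3)*(r - 2)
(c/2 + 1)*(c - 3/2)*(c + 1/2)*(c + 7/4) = c^4/2 + 11*c^3/8 - c^2/2 - 101*c/32 - 21/16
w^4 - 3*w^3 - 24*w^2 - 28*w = w*(w - 7)*(w + 2)^2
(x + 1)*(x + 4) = x^2 + 5*x + 4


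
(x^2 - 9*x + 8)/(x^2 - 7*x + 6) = (x - 8)/(x - 6)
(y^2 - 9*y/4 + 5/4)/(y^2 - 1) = (y - 5/4)/(y + 1)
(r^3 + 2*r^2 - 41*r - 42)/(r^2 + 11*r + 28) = (r^2 - 5*r - 6)/(r + 4)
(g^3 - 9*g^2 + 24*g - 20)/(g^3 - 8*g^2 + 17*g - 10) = (g - 2)/(g - 1)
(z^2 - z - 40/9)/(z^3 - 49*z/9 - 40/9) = 1/(z + 1)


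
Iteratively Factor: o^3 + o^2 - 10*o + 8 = (o - 2)*(o^2 + 3*o - 4) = (o - 2)*(o - 1)*(o + 4)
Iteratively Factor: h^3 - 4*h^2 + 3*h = (h - 1)*(h^2 - 3*h) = (h - 3)*(h - 1)*(h)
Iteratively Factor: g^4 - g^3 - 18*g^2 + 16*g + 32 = (g + 1)*(g^3 - 2*g^2 - 16*g + 32) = (g - 4)*(g + 1)*(g^2 + 2*g - 8) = (g - 4)*(g + 1)*(g + 4)*(g - 2)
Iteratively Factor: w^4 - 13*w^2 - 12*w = (w)*(w^3 - 13*w - 12) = w*(w - 4)*(w^2 + 4*w + 3) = w*(w - 4)*(w + 1)*(w + 3)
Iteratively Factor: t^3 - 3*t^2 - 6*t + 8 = (t + 2)*(t^2 - 5*t + 4) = (t - 1)*(t + 2)*(t - 4)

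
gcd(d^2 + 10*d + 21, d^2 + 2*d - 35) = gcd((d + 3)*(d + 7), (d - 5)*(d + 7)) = d + 7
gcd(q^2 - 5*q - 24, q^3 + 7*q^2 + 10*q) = 1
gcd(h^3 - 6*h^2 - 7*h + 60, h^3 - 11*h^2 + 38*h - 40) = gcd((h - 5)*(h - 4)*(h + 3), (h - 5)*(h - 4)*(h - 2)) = h^2 - 9*h + 20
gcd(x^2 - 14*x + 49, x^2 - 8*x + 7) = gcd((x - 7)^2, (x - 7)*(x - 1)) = x - 7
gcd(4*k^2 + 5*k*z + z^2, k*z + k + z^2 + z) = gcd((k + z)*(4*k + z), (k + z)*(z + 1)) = k + z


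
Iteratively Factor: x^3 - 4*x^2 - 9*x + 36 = (x + 3)*(x^2 - 7*x + 12) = (x - 4)*(x + 3)*(x - 3)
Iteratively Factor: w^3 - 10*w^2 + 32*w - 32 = (w - 4)*(w^2 - 6*w + 8) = (w - 4)*(w - 2)*(w - 4)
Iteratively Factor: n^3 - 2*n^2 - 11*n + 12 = (n - 1)*(n^2 - n - 12) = (n - 4)*(n - 1)*(n + 3)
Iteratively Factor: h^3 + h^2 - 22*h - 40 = (h + 4)*(h^2 - 3*h - 10) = (h + 2)*(h + 4)*(h - 5)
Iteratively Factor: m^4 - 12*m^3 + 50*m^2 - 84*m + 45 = (m - 3)*(m^3 - 9*m^2 + 23*m - 15) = (m - 3)*(m - 1)*(m^2 - 8*m + 15) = (m - 5)*(m - 3)*(m - 1)*(m - 3)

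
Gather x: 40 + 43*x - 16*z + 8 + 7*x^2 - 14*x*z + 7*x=7*x^2 + x*(50 - 14*z) - 16*z + 48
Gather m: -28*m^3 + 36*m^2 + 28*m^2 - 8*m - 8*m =-28*m^3 + 64*m^2 - 16*m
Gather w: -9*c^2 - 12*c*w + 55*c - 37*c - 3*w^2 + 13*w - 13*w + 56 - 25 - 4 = -9*c^2 - 12*c*w + 18*c - 3*w^2 + 27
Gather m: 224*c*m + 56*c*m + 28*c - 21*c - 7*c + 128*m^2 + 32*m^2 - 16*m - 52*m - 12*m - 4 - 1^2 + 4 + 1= 160*m^2 + m*(280*c - 80)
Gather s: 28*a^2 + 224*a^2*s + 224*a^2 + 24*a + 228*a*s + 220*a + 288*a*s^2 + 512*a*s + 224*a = 252*a^2 + 288*a*s^2 + 468*a + s*(224*a^2 + 740*a)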